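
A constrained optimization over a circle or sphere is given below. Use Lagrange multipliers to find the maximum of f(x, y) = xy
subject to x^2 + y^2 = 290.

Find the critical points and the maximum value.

Lagrange conditions: y = 2*lambda*x and x = 2*lambda*y
If x = 0 then y = 0, violating the constraint, so x, y != 0.
Dividing: y/x = x/y => x^2 = y^2 => y = x or y = -x
Constraint: 2x^2 = 290 => x^2 = 145 => x = +/-sqrt(145)
Critical points: (sqrt(145), sqrt(145)), (-sqrt(145), -sqrt(145)), (sqrt(145), -sqrt(145)), (-sqrt(145), sqrt(145))
  y = x:  xy = x^2 = 145  at (sqrt(145), sqrt(145)) and (-sqrt(145), -sqrt(145))
  y = -x: xy = -x^2 = -145 at (sqrt(145), -sqrt(145)) and (-sqrt(145), sqrt(145))
Maximum xy = 145 at (sqrt(145), sqrt(145)) and (-sqrt(145), -sqrt(145))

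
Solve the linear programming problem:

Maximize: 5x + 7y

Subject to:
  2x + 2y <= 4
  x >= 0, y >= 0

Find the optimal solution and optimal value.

The feasible region has vertices at [(0, 0), (2, 0), (0, 2)].
Checking objective 5x + 7y at each vertex:
  (0, 0): 5*0 + 7*0 = 0
  (2, 0): 5*2 + 7*0 = 10
  (0, 2): 5*0 + 7*2 = 14
Maximum is 14 at (0, 2).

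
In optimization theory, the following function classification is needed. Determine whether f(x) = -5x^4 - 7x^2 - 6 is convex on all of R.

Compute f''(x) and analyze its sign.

f(x) = -5x^4 - 7x^2 - 6
f'(x) = -20x^3 + -14x
f''(x) = -60x^2 + -14
f''(x) = -60x^2 + -14 <= -14 < 0 for all x
Therefore, f is concave on R.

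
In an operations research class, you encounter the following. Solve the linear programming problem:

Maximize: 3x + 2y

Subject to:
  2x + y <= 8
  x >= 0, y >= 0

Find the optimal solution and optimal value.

The feasible region has vertices at [(0, 0), (4, 0), (0, 8)].
Checking objective 3x + 2y at each vertex:
  (0, 0): 3*0 + 2*0 = 0
  (4, 0): 3*4 + 2*0 = 12
  (0, 8): 3*0 + 2*8 = 16
Maximum is 16 at (0, 8).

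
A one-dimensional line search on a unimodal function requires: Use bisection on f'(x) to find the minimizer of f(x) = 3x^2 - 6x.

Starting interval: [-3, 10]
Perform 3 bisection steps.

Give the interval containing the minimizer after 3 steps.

Finding critical point of f(x) = 3x^2 - 6x using bisection on f'(x) = 6x + -6.
f'(x) = 0 when x = 1.
Starting interval: [-3, 10]
Step 1: mid = 7/2, f'(mid) = 15, new interval = [-3, 7/2]
Step 2: mid = 1/4, f'(mid) = -9/2, new interval = [1/4, 7/2]
Step 3: mid = 15/8, f'(mid) = 21/4, new interval = [1/4, 15/8]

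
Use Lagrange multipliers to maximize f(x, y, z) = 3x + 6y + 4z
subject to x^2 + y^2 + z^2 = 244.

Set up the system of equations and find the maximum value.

Lagrange conditions: 3 = 2*lambda*x, 6 = 2*lambda*y, 4 = 2*lambda*z
So x:3 = y:6 = z:4, i.e. x = 3t, y = 6t, z = 4t
Constraint: t^2*(3^2 + 6^2 + 4^2) = 244
  t^2 * 61 = 244  =>  t = sqrt(4)
Maximum = 3*3t + 6*6t + 4*4t = 61*sqrt(4) = 122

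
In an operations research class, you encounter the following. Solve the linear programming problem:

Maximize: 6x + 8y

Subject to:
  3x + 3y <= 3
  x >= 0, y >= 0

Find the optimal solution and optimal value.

The feasible region has vertices at [(0, 0), (1, 0), (0, 1)].
Checking objective 6x + 8y at each vertex:
  (0, 0): 6*0 + 8*0 = 0
  (1, 0): 6*1 + 8*0 = 6
  (0, 1): 6*0 + 8*1 = 8
Maximum is 8 at (0, 1).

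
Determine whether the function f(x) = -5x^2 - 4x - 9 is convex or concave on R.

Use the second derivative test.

f(x) = -5x^2 - 4x - 9
f'(x) = -10x - 4
f''(x) = -10
Since f''(x) = -10 < 0 for all x, f is concave on R.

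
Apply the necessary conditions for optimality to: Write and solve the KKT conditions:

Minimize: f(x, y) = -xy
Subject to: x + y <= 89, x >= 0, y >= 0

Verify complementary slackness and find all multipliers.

Problem: min -xy s.t. x + y <= 89 (multiplier lambda), x >= 0 (mu_x), y >= 0 (mu_y)
KKT stationarity: -y + lambda - mu_x = 0, -x + lambda - mu_y = 0, with lambda, mu_x, mu_y >= 0
Complementary slackness: lambda*(x + y - 89) = 0, mu_x*x = 0, mu_y*y = 0
If lambda = 0: y = -mu_x <= 0 and x = -mu_y <= 0 force x = y = 0 with f = 0; but x = y = 89/2 is feasible with f = -7921/4 < 0, so this is not the minimum. Hence lambda > 0 and x + y = 89.
Try x > 0, y > 0 (so mu_x = mu_y = 0): y = lambda, x = lambda => x = y = lambda
x + y = 89 => 2*lambda = 89 => lambda = 89/2
x* = y* = 89/2 > 0, consistent with mu_x = mu_y = 0.
(Any feasible point with x = 0 or y = 0 has f = 0 > -7921/4, so the minimum is not on those boundaries.)
min(-xy) = -7921/4 (i.e. max xy = 7921/4)
Multipliers: lambda = 89/2, mu_x = 0, mu_y = 0
Complementary slackness: lambda*(x + y - 89) = 89/2*(89/2 + 89/2 - 89) = 0, mu_x*x = 0*89/2 = 0, mu_y*y = 0*89/2 = 0. Satisfied.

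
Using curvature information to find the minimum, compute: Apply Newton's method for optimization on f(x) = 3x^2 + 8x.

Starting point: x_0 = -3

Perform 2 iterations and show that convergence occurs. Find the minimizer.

f(x) = 3x^2 + 8x, f'(x) = 6x + (8), f''(x) = 6
Step 1: f'(-3) = -10, x_1 = -3 - -10/6 = -4/3
Step 2: f'(-4/3) = 0, x_2 = -4/3 (converged)
Newton's method converges in 1 step for quadratics.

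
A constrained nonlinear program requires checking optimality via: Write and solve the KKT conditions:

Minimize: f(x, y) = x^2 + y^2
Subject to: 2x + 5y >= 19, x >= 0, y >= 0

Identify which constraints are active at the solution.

KKT conditions for min x^2 + y^2 s.t. 2x + 5y >= 19, x >= 0, y >= 0:
Stationarity: 2x = mu*2 + mu_x, 2y = mu*5 + mu_y, with mu, mu_x, mu_y >= 0
Complementary slackness: mu*(2x + 5y - 19) = 0, mu_x*x = 0, mu_y*y = 0
(0, 0) is infeasible (2*0 + 5*0 < 19), so if mu = 0 stationarity would force x = mu_x/2 >= 0, y = mu_y/2 >= 0 with mu_x*x = mu_y*y = 0, i.e. x = y = 0: contradiction. Hence mu > 0 and 2x + 5y = 19 is active.
Try x > 0, y > 0 (so mu_x = mu_y = 0): x = 2*mu/2, y = 5*mu/2
Substitute: 2*(2*mu/2) + 5*(5*mu/2) = 19
  mu*29/2 = 19 => mu = 38/29
x* = 38/29 > 0, y* = 95/29 > 0, consistent with mu_x = mu_y = 0.
f is convex and the constraints are linear, so this KKT point is the global minimum.
f* = 361/29
Active constraints: 2x + 5y >= 19 (holds with equality, mu = 38/29 > 0); x >= 0 and y >= 0 are inactive (mu_x = mu_y = 0).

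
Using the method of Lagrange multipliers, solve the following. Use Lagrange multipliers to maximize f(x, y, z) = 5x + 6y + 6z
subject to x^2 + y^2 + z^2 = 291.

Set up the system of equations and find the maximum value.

Lagrange conditions: 5 = 2*lambda*x, 6 = 2*lambda*y, 6 = 2*lambda*z
So x:5 = y:6 = z:6, i.e. x = 5t, y = 6t, z = 6t
Constraint: t^2*(5^2 + 6^2 + 6^2) = 291
  t^2 * 97 = 291  =>  t = sqrt(3)
Maximum = 5*5t + 6*6t + 6*6t = 97*sqrt(3) = sqrt(28227)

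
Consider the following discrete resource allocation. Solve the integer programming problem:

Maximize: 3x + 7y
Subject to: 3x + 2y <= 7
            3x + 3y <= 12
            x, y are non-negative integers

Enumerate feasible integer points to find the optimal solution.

Constraint 1: 3x + 2y <= 7
Constraint 2: 3x + 3y <= 12
Feasible x range (need y >= 0): 0 <= x <= min(7/3, 12/3) => x in {0, ..., 2}.
Enumerate feasible integer points row by row (the coefficient of y is 7 > 0, so for each x the largest feasible y gives the best value):
  x = 0: y <= min((7 - 3*0)/2, (12 - 3*0)/3) => y in {0, ..., 3}; best 3*0 + 7*3 = 21
  x = 1: y <= min((7 - 3*1)/2, (12 - 3*1)/3) => y in {0, ..., 2}; best 3*1 + 7*2 = 17
  x = 2: y <= min((7 - 3*2)/2, (12 - 3*2)/3) => y in {0}; best 3*2 + 7*0 = 6
The maximum 3x + 7y = 21 is achieved at x = 0, y = 3.
Check: 3*0 + 2*3 = 6 <= 7 and 3*0 + 3*3 = 9 <= 12.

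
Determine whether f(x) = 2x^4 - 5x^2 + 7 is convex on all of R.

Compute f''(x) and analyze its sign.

f(x) = 2x^4 - 5x^2 + 7
f'(x) = 8x^3 + -10x
f''(x) = 24x^2 + -10
f''(0) = -10 < 0, so not convex near x = 0
Therefore, f is not globally convex on R.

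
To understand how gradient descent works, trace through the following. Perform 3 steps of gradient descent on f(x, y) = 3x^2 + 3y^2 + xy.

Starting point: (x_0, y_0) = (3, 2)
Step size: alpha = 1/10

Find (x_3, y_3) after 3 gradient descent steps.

f(x,y) = 3x^2 + 3y^2 + xy
grad_x = 6x + 1y, grad_y = 6y + 1x
Step 1: grad = (20, 15), (1, 1/2)
Step 2: grad = (13/2, 4), (7/20, 1/10)
Step 3: grad = (11/5, 19/20), (13/100, 1/200)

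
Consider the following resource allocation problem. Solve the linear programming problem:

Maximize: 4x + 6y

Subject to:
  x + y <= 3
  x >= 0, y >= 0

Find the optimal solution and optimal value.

The feasible region has vertices at [(0, 0), (3, 0), (0, 3)].
Checking objective 4x + 6y at each vertex:
  (0, 0): 4*0 + 6*0 = 0
  (3, 0): 4*3 + 6*0 = 12
  (0, 3): 4*0 + 6*3 = 18
Maximum is 18 at (0, 3).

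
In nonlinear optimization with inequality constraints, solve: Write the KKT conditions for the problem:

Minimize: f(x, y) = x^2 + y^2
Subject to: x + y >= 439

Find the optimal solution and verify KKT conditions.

KKT conditions for min x^2 + y^2 s.t. x + y >= 439:
Stationarity: 2x = mu, 2y = mu
So x = y = mu/2.
Complementary slackness: mu*(x + y - 439) = 0
Primal feasibility: x + y >= 439; dual feasibility: mu >= 0
If mu = 0 then x = y = 0, but 0 + 0 < 439 is infeasible, so the constraint is active.
Constraint active: x + y = 2*(mu/2) = 439 => mu = 439
x = y = 439/2, f = 192721/2
Verify: stationarity 2*(439/2) = 439 = mu; primal 439/2 + 439/2 = 439 >= 439; dual mu = 439 >= 0; complementary slackness 439*(439 - 439) = 0. All KKT conditions hold.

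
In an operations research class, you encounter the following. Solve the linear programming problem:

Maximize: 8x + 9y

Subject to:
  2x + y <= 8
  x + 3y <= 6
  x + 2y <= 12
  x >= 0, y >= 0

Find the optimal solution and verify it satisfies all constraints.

Feasible vertices: (0, 0), (0, 2), (18/5, 4/5), (4, 0)
Objective 8x + 9y at each vertex:
  (0, 0): 0
  (0, 2): 18
  (18/5, 4/5): 36
  (4, 0): 32
Maximum is 36 at (18/5, 4/5).
Verify constraints at (x, y) = (18/5, 4/5):
  2*(18/5) + 1*(4/5) = 8 <= 8 (active)
  1*(18/5) + 3*(4/5) = 6 <= 6 (active)
  1*(18/5) + 2*(4/5) = 26/5 <= 12
  x = 18/5 >= 0, y = 4/5 >= 0. All constraints satisfied.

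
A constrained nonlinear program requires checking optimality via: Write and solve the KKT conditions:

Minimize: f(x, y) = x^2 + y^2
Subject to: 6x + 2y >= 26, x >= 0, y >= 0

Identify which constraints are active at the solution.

KKT conditions for min x^2 + y^2 s.t. 6x + 2y >= 26, x >= 0, y >= 0:
Stationarity: 2x = mu*6 + mu_x, 2y = mu*2 + mu_y, with mu, mu_x, mu_y >= 0
Complementary slackness: mu*(6x + 2y - 26) = 0, mu_x*x = 0, mu_y*y = 0
(0, 0) is infeasible (6*0 + 2*0 < 26), so if mu = 0 stationarity would force x = mu_x/2 >= 0, y = mu_y/2 >= 0 with mu_x*x = mu_y*y = 0, i.e. x = y = 0: contradiction. Hence mu > 0 and 6x + 2y = 26 is active.
Try x > 0, y > 0 (so mu_x = mu_y = 0): x = 6*mu/2, y = 2*mu/2
Substitute: 6*(6*mu/2) + 2*(2*mu/2) = 26
  mu*40/2 = 26 => mu = 13/10
x* = 39/10 > 0, y* = 13/10 > 0, consistent with mu_x = mu_y = 0.
f is convex and the constraints are linear, so this KKT point is the global minimum.
f* = 169/10
Active constraints: 6x + 2y >= 26 (holds with equality, mu = 13/10 > 0); x >= 0 and y >= 0 are inactive (mu_x = mu_y = 0).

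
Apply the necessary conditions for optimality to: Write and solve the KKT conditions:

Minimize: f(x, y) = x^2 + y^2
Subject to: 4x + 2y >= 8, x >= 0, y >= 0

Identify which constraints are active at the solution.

KKT conditions for min x^2 + y^2 s.t. 4x + 2y >= 8, x >= 0, y >= 0:
Stationarity: 2x = mu*4 + mu_x, 2y = mu*2 + mu_y, with mu, mu_x, mu_y >= 0
Complementary slackness: mu*(4x + 2y - 8) = 0, mu_x*x = 0, mu_y*y = 0
(0, 0) is infeasible (4*0 + 2*0 < 8), so if mu = 0 stationarity would force x = mu_x/2 >= 0, y = mu_y/2 >= 0 with mu_x*x = mu_y*y = 0, i.e. x = y = 0: contradiction. Hence mu > 0 and 4x + 2y = 8 is active.
Try x > 0, y > 0 (so mu_x = mu_y = 0): x = 4*mu/2, y = 2*mu/2
Substitute: 4*(4*mu/2) + 2*(2*mu/2) = 8
  mu*20/2 = 8 => mu = 4/5
x* = 8/5 > 0, y* = 4/5 > 0, consistent with mu_x = mu_y = 0.
f is convex and the constraints are linear, so this KKT point is the global minimum.
f* = 16/5
Active constraints: 4x + 2y >= 8 (holds with equality, mu = 4/5 > 0); x >= 0 and y >= 0 are inactive (mu_x = mu_y = 0).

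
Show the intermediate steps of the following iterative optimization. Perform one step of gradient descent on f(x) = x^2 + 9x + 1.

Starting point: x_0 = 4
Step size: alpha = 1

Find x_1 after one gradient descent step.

f(x) = x^2 + 9x + 1
f'(x) = 2x + 9
f'(4) = 2*4 + (9) = 17
x_1 = x_0 - alpha * f'(x_0) = 4 - 1 * 17 = -13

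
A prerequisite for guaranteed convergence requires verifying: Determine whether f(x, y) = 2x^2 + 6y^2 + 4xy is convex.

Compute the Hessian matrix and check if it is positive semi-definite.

f(x,y) = 2x^2 + 6y^2 + 4xy
Hessian H = [[4, 4], [4, 12]]
trace(H) = 16, det(H) = 32
Eigenvalues: (16 +/- sqrt(128)) / 2 = 13.66, 2.343
Since both eigenvalues > 0, f is convex.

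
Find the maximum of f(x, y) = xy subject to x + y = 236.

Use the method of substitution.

Substitute y = 236 - x into f(x,y) = xy:
g(x) = x(236 - x) = 236x - x^2
g'(x) = 236 - 2x = 0  =>  x = 118
y = 236 - 118 = 118
Maximum value = 118 * 118 = 13924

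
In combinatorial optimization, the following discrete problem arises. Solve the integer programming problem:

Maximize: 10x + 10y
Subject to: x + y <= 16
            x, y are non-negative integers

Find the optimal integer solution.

Objective: 10x + 10y, constraint: x + y <= 16
Coefficient of x is 10 >= coefficient of y is 10, so allocate the entire budget to x.
Optimal: x = 16, y = 0, value = 160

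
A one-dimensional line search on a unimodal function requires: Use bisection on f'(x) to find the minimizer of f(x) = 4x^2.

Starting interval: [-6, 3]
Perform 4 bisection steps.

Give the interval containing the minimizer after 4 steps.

Finding critical point of f(x) = 4x^2 using bisection on f'(x) = 8x + 0.
f'(x) = 0 when x = 0.
Starting interval: [-6, 3]
Step 1: mid = -3/2, f'(mid) = -12, new interval = [-3/2, 3]
Step 2: mid = 3/4, f'(mid) = 6, new interval = [-3/2, 3/4]
Step 3: mid = -3/8, f'(mid) = -3, new interval = [-3/8, 3/4]
Step 4: mid = 3/16, f'(mid) = 3/2, new interval = [-3/8, 3/16]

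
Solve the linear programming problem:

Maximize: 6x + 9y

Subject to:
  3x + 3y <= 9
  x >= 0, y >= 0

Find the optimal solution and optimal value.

The feasible region has vertices at [(0, 0), (3, 0), (0, 3)].
Checking objective 6x + 9y at each vertex:
  (0, 0): 6*0 + 9*0 = 0
  (3, 0): 6*3 + 9*0 = 18
  (0, 3): 6*0 + 9*3 = 27
Maximum is 27 at (0, 3).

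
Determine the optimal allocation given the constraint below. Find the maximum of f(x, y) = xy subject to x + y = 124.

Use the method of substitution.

Substitute y = 124 - x into f(x,y) = xy:
g(x) = x(124 - x) = 124x - x^2
g'(x) = 124 - 2x = 0  =>  x = 62
y = 124 - 62 = 62
Maximum value = 62 * 62 = 3844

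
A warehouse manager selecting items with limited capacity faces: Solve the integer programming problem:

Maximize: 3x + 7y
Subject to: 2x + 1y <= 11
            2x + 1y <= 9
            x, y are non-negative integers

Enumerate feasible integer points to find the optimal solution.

Constraint 1: 2x + 1y <= 11
Constraint 2: 2x + 1y <= 9
Feasible x range (need y >= 0): 0 <= x <= min(11/2, 9/2) => x in {0, ..., 4}.
Enumerate feasible integer points row by row (the coefficient of y is 7 > 0, so for each x the largest feasible y gives the best value):
  x = 0: y <= min((11 - 2*0)/1, (9 - 2*0)/1) => y in {0, ..., 9}; best 3*0 + 7*9 = 63
  x = 1: y <= min((11 - 2*1)/1, (9 - 2*1)/1) => y in {0, ..., 7}; best 3*1 + 7*7 = 52
  x = 2: y <= min((11 - 2*2)/1, (9 - 2*2)/1) => y in {0, ..., 5}; best 3*2 + 7*5 = 41
  x = 3: y <= min((11 - 2*3)/1, (9 - 2*3)/1) => y in {0, ..., 3}; best 3*3 + 7*3 = 30
  x = 4: y <= min((11 - 2*4)/1, (9 - 2*4)/1) => y in {0, ..., 1}; best 3*4 + 7*1 = 19
The maximum 3x + 7y = 63 is achieved at x = 0, y = 9.
Check: 2*0 + 1*9 = 9 <= 11 and 2*0 + 1*9 = 9 <= 9.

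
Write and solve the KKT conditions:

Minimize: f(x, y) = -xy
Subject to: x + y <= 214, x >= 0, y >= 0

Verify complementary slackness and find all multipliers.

Problem: min -xy s.t. x + y <= 214 (multiplier lambda), x >= 0 (mu_x), y >= 0 (mu_y)
KKT stationarity: -y + lambda - mu_x = 0, -x + lambda - mu_y = 0, with lambda, mu_x, mu_y >= 0
Complementary slackness: lambda*(x + y - 214) = 0, mu_x*x = 0, mu_y*y = 0
If lambda = 0: y = -mu_x <= 0 and x = -mu_y <= 0 force x = y = 0 with f = 0; but x = y = 107 is feasible with f = -11449 < 0, so this is not the minimum. Hence lambda > 0 and x + y = 214.
Try x > 0, y > 0 (so mu_x = mu_y = 0): y = lambda, x = lambda => x = y = lambda
x + y = 214 => 2*lambda = 214 => lambda = 107
x* = y* = 107 > 0, consistent with mu_x = mu_y = 0.
(Any feasible point with x = 0 or y = 0 has f = 0 > -11449, so the minimum is not on those boundaries.)
min(-xy) = -11449 (i.e. max xy = 11449)
Multipliers: lambda = 107, mu_x = 0, mu_y = 0
Complementary slackness: lambda*(x + y - 214) = 107*(107 + 107 - 214) = 0, mu_x*x = 0*107 = 0, mu_y*y = 0*107 = 0. Satisfied.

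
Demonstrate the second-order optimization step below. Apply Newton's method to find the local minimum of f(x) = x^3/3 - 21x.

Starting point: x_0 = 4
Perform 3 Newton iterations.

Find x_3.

f(x) = x^3/3 - 21x
f'(x) = x^2 - 21, f''(x) = 2x
Newton update: x_{n+1} = x_n - (x_n^2 - 21)/(2*x_n)
Step 1: x_0 = 4, f'=-5, f''=8, x_1 = 37/8
Step 2: x_1 = 37/8, f'=25/64, f''=37/4, x_2 = 2713/592
Step 3: x_2 = 2713/592, f'=625/350464, f''=2713/296, x_3 = 14720113/3212192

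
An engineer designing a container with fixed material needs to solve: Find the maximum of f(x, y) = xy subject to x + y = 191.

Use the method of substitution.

Substitute y = 191 - x into f(x,y) = xy:
g(x) = x(191 - x) = 191x - x^2
g'(x) = 191 - 2x = 0  =>  x = 191/2
y = 191 - 191/2 = 191/2
Maximum value = (191/2) * (191/2) = 36481/4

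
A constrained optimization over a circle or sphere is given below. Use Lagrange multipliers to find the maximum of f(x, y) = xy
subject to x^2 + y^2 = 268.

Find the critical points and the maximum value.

Lagrange conditions: y = 2*lambda*x and x = 2*lambda*y
If x = 0 then y = 0, violating the constraint, so x, y != 0.
Dividing: y/x = x/y => x^2 = y^2 => y = x or y = -x
Constraint: 2x^2 = 268 => x^2 = 134 => x = +/-sqrt(134)
Critical points: (sqrt(134), sqrt(134)), (-sqrt(134), -sqrt(134)), (sqrt(134), -sqrt(134)), (-sqrt(134), sqrt(134))
  y = x:  xy = x^2 = 134  at (sqrt(134), sqrt(134)) and (-sqrt(134), -sqrt(134))
  y = -x: xy = -x^2 = -134 at (sqrt(134), -sqrt(134)) and (-sqrt(134), sqrt(134))
Maximum xy = 134 at (sqrt(134), sqrt(134)) and (-sqrt(134), -sqrt(134))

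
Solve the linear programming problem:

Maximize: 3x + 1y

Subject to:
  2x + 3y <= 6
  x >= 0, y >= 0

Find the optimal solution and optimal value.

The feasible region has vertices at [(0, 0), (3, 0), (0, 2)].
Checking objective 3x + 1y at each vertex:
  (0, 0): 3*0 + 1*0 = 0
  (3, 0): 3*3 + 1*0 = 9
  (0, 2): 3*0 + 1*2 = 2
Maximum is 9 at (3, 0).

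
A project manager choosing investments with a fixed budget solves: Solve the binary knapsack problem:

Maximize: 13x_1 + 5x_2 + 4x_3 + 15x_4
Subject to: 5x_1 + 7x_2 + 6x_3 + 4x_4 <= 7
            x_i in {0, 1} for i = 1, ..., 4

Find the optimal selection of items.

Items: item 1 (v=13, w=5), item 2 (v=5, w=7), item 3 (v=4, w=6), item 4 (v=15, w=4)
Capacity: 7
Checking all 16 subsets (w = total weight, v = total value):
  {}: w = 0, v = 0
  {1}: w = 5, v = 13
  {2}: w = 7, v = 5
  {3}: w = 6, v = 4
  {4}: w = 4, v = 15
  {1, 2}: w = 12 > 7, infeasible
  {1, 3}: w = 11 > 7, infeasible
  {1, 4}: w = 9 > 7, infeasible
  {2, 3}: w = 13 > 7, infeasible
  {2, 4}: w = 11 > 7, infeasible
  {3, 4}: w = 10 > 7, infeasible
  {1, 2, 3}: w = 18 > 7, infeasible
  {1, 2, 4}: w = 16 > 7, infeasible
  {1, 3, 4}: w = 15 > 7, infeasible
  {2, 3, 4}: w = 17 > 7, infeasible
  {1, 2, 3, 4}: w = 22 > 7, infeasible
Best feasible subset: items [4]
Total weight: 4 <= 7, total value: 15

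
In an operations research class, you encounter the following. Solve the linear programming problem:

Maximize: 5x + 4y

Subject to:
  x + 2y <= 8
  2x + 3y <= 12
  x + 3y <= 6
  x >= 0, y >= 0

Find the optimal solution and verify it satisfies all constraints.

Feasible vertices: (0, 0), (0, 2), (6, 0)
Objective 5x + 4y at each vertex:
  (0, 0): 0
  (0, 2): 8
  (6, 0): 30
Maximum is 30 at (6, 0).
Verify constraints at (x, y) = (6, 0):
  1*6 + 2*0 = 6 <= 8
  2*6 + 3*0 = 12 <= 12 (active)
  1*6 + 3*0 = 6 <= 6 (active)
  x = 6 >= 0, y = 0 >= 0. All constraints satisfied.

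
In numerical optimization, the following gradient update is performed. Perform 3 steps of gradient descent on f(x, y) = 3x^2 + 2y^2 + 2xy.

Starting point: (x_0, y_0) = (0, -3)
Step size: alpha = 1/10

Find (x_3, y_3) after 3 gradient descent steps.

f(x,y) = 3x^2 + 2y^2 + 2xy
grad_x = 6x + 2y, grad_y = 4y + 2x
Step 1: grad = (-6, -12), (3/5, -9/5)
Step 2: grad = (0, -6), (3/5, -6/5)
Step 3: grad = (6/5, -18/5), (12/25, -21/25)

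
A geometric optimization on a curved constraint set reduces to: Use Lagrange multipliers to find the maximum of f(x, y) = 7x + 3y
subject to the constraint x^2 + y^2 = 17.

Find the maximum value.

Set up Lagrange conditions: grad f = lambda * grad g
  7 = 2*lambda*x
  3 = 2*lambda*y
From these: x/y = 7/3, so x = 7t, y = 3t for some t.
Substitute into constraint: (7t)^2 + (3t)^2 = 17
  t^2 * 58 = 17
  t = sqrt(17/58)
Maximum = 7*x + 3*y = (7^2 + 3^2)*t = 58 * sqrt(17/58) = sqrt(986)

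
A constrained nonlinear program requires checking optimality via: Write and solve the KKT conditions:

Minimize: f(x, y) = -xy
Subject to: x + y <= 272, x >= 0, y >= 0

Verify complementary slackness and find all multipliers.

Problem: min -xy s.t. x + y <= 272 (multiplier lambda), x >= 0 (mu_x), y >= 0 (mu_y)
KKT stationarity: -y + lambda - mu_x = 0, -x + lambda - mu_y = 0, with lambda, mu_x, mu_y >= 0
Complementary slackness: lambda*(x + y - 272) = 0, mu_x*x = 0, mu_y*y = 0
If lambda = 0: y = -mu_x <= 0 and x = -mu_y <= 0 force x = y = 0 with f = 0; but x = y = 136 is feasible with f = -18496 < 0, so this is not the minimum. Hence lambda > 0 and x + y = 272.
Try x > 0, y > 0 (so mu_x = mu_y = 0): y = lambda, x = lambda => x = y = lambda
x + y = 272 => 2*lambda = 272 => lambda = 136
x* = y* = 136 > 0, consistent with mu_x = mu_y = 0.
(Any feasible point with x = 0 or y = 0 has f = 0 > -18496, so the minimum is not on those boundaries.)
min(-xy) = -18496 (i.e. max xy = 18496)
Multipliers: lambda = 136, mu_x = 0, mu_y = 0
Complementary slackness: lambda*(x + y - 272) = 136*(136 + 136 - 272) = 0, mu_x*x = 0*136 = 0, mu_y*y = 0*136 = 0. Satisfied.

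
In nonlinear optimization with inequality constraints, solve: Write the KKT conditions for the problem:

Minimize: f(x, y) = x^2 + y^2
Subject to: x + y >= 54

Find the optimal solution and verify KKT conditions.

KKT conditions for min x^2 + y^2 s.t. x + y >= 54:
Stationarity: 2x = mu, 2y = mu
So x = y = mu/2.
Complementary slackness: mu*(x + y - 54) = 0
Primal feasibility: x + y >= 54; dual feasibility: mu >= 0
If mu = 0 then x = y = 0, but 0 + 0 < 54 is infeasible, so the constraint is active.
Constraint active: x + y = 2*(mu/2) = 54 => mu = 54
x = y = 27, f = 1458
Verify: stationarity 2*27 = 54 = mu; primal 27 + 27 = 54 >= 54; dual mu = 54 >= 0; complementary slackness 54*(54 - 54) = 0. All KKT conditions hold.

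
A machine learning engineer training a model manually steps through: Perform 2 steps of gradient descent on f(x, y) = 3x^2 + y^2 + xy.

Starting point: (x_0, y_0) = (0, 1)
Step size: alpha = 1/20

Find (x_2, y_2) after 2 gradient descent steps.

f(x,y) = 3x^2 + y^2 + xy
grad_x = 6x + 1y, grad_y = 2y + 1x
Step 1: grad = (1, 2), (-1/20, 9/10)
Step 2: grad = (3/5, 7/4), (-2/25, 13/16)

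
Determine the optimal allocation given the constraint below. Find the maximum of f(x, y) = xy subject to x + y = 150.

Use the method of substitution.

Substitute y = 150 - x into f(x,y) = xy:
g(x) = x(150 - x) = 150x - x^2
g'(x) = 150 - 2x = 0  =>  x = 75
y = 150 - 75 = 75
Maximum value = 75 * 75 = 5625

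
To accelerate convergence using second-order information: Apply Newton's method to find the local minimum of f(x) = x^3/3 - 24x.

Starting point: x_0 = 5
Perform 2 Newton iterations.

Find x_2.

f(x) = x^3/3 - 24x
f'(x) = x^2 - 24, f''(x) = 2x
Newton update: x_{n+1} = x_n - (x_n^2 - 24)/(2*x_n)
Step 1: x_0 = 5, f'=1, f''=10, x_1 = 49/10
Step 2: x_1 = 49/10, f'=1/100, f''=49/5, x_2 = 4801/980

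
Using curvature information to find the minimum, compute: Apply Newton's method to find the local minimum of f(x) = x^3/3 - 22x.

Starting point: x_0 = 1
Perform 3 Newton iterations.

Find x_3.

f(x) = x^3/3 - 22x
f'(x) = x^2 - 22, f''(x) = 2x
Newton update: x_{n+1} = x_n - (x_n^2 - 22)/(2*x_n)
Step 1: x_0 = 1, f'=-21, f''=2, x_1 = 23/2
Step 2: x_1 = 23/2, f'=441/4, f''=23, x_2 = 617/92
Step 3: x_2 = 617/92, f'=194481/8464, f''=617/46, x_3 = 566897/113528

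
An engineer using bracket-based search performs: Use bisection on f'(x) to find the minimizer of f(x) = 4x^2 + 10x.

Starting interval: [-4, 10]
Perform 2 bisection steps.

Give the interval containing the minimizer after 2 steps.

Finding critical point of f(x) = 4x^2 + 10x using bisection on f'(x) = 8x + 10.
f'(x) = 0 when x = -5/4.
Starting interval: [-4, 10]
Step 1: mid = 3, f'(mid) = 34, new interval = [-4, 3]
Step 2: mid = -1/2, f'(mid) = 6, new interval = [-4, -1/2]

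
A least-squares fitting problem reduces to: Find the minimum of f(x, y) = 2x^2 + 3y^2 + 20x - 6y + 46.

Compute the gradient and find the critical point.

f(x,y) = 2x^2 + 3y^2 + 20x - 6y + 46
df/dx = 4x + (20) = 0  =>  x = -5
df/dy = 6y + (-6) = 0  =>  y = 1
f(-5, 1) = 2*(-5)^2 + 3*(1)^2 + 20*(-5) + -6*(1) + 46 = -7
Hessian is diagonal with entries 4, 6 > 0, so this is a minimum.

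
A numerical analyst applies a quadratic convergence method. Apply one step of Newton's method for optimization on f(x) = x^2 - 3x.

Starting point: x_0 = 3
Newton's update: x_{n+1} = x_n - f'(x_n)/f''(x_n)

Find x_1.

f(x) = x^2 - 3x
f'(x) = 2x + (-3), f''(x) = 2
Newton step: x_1 = x_0 - f'(x_0)/f''(x_0)
f'(3) = 3
x_1 = 3 - 3/2 = 3/2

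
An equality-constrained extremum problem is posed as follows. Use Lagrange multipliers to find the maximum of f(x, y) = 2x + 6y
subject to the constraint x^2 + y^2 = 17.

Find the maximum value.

Set up Lagrange conditions: grad f = lambda * grad g
  2 = 2*lambda*x
  6 = 2*lambda*y
From these: x/y = 2/6, so x = 2t, y = 6t for some t.
Substitute into constraint: (2t)^2 + (6t)^2 = 17
  t^2 * 40 = 17
  t = sqrt(17/40)
Maximum = 2*x + 6*y = (2^2 + 6^2)*t = 40 * sqrt(17/40) = sqrt(680)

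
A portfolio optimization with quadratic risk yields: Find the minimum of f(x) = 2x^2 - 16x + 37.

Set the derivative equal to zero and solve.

f(x) = 2x^2 - 16x + 37
f'(x) = 4x + (-16) = 0
x = 16/4 = 4
f(4) = 5
Since f''(x) = 4 > 0, this is a minimum.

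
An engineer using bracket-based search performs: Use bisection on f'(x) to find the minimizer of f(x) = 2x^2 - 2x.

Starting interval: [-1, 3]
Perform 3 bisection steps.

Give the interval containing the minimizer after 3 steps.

Finding critical point of f(x) = 2x^2 - 2x using bisection on f'(x) = 4x + -2.
f'(x) = 0 when x = 1/2.
Starting interval: [-1, 3]
Step 1: mid = 1, f'(mid) = 2, new interval = [-1, 1]
Step 2: mid = 0, f'(mid) = -2, new interval = [0, 1]
Step 3: mid = 1/2, f'(mid) = 0, new interval = [1/2, 1/2]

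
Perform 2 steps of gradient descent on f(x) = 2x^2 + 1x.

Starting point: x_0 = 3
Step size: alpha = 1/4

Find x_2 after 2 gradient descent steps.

f(x) = 2x^2 + 1x, f'(x) = 4x + (1)
Step 1: f'(3) = 13, x_1 = 3 - 1/4 * 13 = -1/4
Step 2: f'(-1/4) = 0, x_2 = -1/4 - 1/4 * 0 = -1/4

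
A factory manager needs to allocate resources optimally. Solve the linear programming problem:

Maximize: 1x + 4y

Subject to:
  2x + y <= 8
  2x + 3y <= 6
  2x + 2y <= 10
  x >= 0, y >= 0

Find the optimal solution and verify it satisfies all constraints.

Feasible vertices: (0, 0), (0, 2), (3, 0)
Objective 1x + 4y at each vertex:
  (0, 0): 0
  (0, 2): 8
  (3, 0): 3
Maximum is 8 at (0, 2).
Verify constraints at (x, y) = (0, 2):
  2*0 + 1*2 = 2 <= 8
  2*0 + 3*2 = 6 <= 6 (active)
  2*0 + 2*2 = 4 <= 10
  x = 0 >= 0, y = 2 >= 0. All constraints satisfied.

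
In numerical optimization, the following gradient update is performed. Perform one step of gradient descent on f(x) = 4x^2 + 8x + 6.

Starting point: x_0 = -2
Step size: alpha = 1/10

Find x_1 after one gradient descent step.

f(x) = 4x^2 + 8x + 6
f'(x) = 8x + 8
f'(-2) = 8*-2 + (8) = -8
x_1 = x_0 - alpha * f'(x_0) = -2 - 1/10 * -8 = -6/5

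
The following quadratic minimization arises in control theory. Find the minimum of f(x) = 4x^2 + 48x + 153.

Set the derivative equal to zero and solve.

f(x) = 4x^2 + 48x + 153
f'(x) = 8x + (48) = 0
x = -48/8 = -6
f(-6) = 9
Since f''(x) = 8 > 0, this is a minimum.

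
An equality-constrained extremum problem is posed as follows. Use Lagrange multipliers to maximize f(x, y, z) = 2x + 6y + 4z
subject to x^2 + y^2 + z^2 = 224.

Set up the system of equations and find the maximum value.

Lagrange conditions: 2 = 2*lambda*x, 6 = 2*lambda*y, 4 = 2*lambda*z
So x:2 = y:6 = z:4, i.e. x = 2t, y = 6t, z = 4t
Constraint: t^2*(2^2 + 6^2 + 4^2) = 224
  t^2 * 56 = 224  =>  t = sqrt(4)
Maximum = 2*2t + 6*6t + 4*4t = 56*sqrt(4) = 112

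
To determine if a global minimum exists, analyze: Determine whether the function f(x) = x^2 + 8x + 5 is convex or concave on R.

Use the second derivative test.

f(x) = x^2 + 8x + 5
f'(x) = 2x + 8
f''(x) = 2
Since f''(x) = 2 > 0 for all x, f is convex on R.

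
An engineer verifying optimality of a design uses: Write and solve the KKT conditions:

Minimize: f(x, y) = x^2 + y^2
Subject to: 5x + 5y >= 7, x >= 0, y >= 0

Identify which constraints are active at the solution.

KKT conditions for min x^2 + y^2 s.t. 5x + 5y >= 7, x >= 0, y >= 0:
Stationarity: 2x = mu*5 + mu_x, 2y = mu*5 + mu_y, with mu, mu_x, mu_y >= 0
Complementary slackness: mu*(5x + 5y - 7) = 0, mu_x*x = 0, mu_y*y = 0
(0, 0) is infeasible (5*0 + 5*0 < 7), so if mu = 0 stationarity would force x = mu_x/2 >= 0, y = mu_y/2 >= 0 with mu_x*x = mu_y*y = 0, i.e. x = y = 0: contradiction. Hence mu > 0 and 5x + 5y = 7 is active.
Try x > 0, y > 0 (so mu_x = mu_y = 0): x = 5*mu/2, y = 5*mu/2
Substitute: 5*(5*mu/2) + 5*(5*mu/2) = 7
  mu*50/2 = 7 => mu = 7/25
x* = 7/10 > 0, y* = 7/10 > 0, consistent with mu_x = mu_y = 0.
f is convex and the constraints are linear, so this KKT point is the global minimum.
f* = 49/50
Active constraints: 5x + 5y >= 7 (holds with equality, mu = 7/25 > 0); x >= 0 and y >= 0 are inactive (mu_x = mu_y = 0).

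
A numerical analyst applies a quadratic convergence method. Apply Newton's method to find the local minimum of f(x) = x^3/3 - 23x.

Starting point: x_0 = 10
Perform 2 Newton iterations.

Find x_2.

f(x) = x^3/3 - 23x
f'(x) = x^2 - 23, f''(x) = 2x
Newton update: x_{n+1} = x_n - (x_n^2 - 23)/(2*x_n)
Step 1: x_0 = 10, f'=77, f''=20, x_1 = 123/20
Step 2: x_1 = 123/20, f'=5929/400, f''=123/10, x_2 = 24329/4920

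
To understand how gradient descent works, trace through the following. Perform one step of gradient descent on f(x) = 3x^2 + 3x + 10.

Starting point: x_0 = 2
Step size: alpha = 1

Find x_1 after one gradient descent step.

f(x) = 3x^2 + 3x + 10
f'(x) = 6x + 3
f'(2) = 6*2 + (3) = 15
x_1 = x_0 - alpha * f'(x_0) = 2 - 1 * 15 = -13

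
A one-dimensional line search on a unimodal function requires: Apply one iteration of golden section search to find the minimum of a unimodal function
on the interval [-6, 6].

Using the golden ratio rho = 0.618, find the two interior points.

Golden section search on [-6, 6].
Golden ratio rho = 0.618 (approx).
Interior points:
  x_1 = -6 + (1-0.618)*12 = -1.4160
  x_2 = -6 + 0.618*12 = 1.4160
Compare f(x_1) and f(x_2) to determine which subinterval to keep.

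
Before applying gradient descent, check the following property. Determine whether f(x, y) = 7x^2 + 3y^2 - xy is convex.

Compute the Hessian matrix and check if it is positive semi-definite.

f(x,y) = 7x^2 + 3y^2 - xy
Hessian H = [[14, -1], [-1, 6]]
trace(H) = 20, det(H) = 83
Eigenvalues: (20 +/- sqrt(68)) / 2 = 14.12, 5.877
Since both eigenvalues > 0, f is convex.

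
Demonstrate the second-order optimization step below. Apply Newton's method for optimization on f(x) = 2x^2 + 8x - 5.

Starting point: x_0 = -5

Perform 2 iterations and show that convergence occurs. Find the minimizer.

f(x) = 2x^2 + 8x - 5, f'(x) = 4x + (8), f''(x) = 4
Step 1: f'(-5) = -12, x_1 = -5 - -12/4 = -2
Step 2: f'(-2) = 0, x_2 = -2 (converged)
Newton's method converges in 1 step for quadratics.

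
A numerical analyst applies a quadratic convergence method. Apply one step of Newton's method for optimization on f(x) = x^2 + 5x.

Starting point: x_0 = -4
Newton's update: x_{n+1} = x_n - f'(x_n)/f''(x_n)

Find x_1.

f(x) = x^2 + 5x
f'(x) = 2x + (5), f''(x) = 2
Newton step: x_1 = x_0 - f'(x_0)/f''(x_0)
f'(-4) = -3
x_1 = -4 - -3/2 = -5/2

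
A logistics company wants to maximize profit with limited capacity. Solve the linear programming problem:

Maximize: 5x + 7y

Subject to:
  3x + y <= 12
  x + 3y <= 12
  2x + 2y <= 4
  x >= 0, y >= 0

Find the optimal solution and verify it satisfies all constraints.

Feasible vertices: (0, 0), (0, 2), (2, 0)
Objective 5x + 7y at each vertex:
  (0, 0): 0
  (0, 2): 14
  (2, 0): 10
Maximum is 14 at (0, 2).
Verify constraints at (x, y) = (0, 2):
  3*0 + 1*2 = 2 <= 12
  1*0 + 3*2 = 6 <= 12
  2*0 + 2*2 = 4 <= 4 (active)
  x = 0 >= 0, y = 2 >= 0. All constraints satisfied.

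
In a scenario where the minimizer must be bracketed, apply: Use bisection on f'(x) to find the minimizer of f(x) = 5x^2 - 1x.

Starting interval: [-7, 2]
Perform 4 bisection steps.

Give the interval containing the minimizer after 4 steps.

Finding critical point of f(x) = 5x^2 - 1x using bisection on f'(x) = 10x + -1.
f'(x) = 0 when x = 1/10.
Starting interval: [-7, 2]
Step 1: mid = -5/2, f'(mid) = -26, new interval = [-5/2, 2]
Step 2: mid = -1/4, f'(mid) = -7/2, new interval = [-1/4, 2]
Step 3: mid = 7/8, f'(mid) = 31/4, new interval = [-1/4, 7/8]
Step 4: mid = 5/16, f'(mid) = 17/8, new interval = [-1/4, 5/16]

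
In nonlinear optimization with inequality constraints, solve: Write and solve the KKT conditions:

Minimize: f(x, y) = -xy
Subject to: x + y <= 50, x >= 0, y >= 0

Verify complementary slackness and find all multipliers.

Problem: min -xy s.t. x + y <= 50 (multiplier lambda), x >= 0 (mu_x), y >= 0 (mu_y)
KKT stationarity: -y + lambda - mu_x = 0, -x + lambda - mu_y = 0, with lambda, mu_x, mu_y >= 0
Complementary slackness: lambda*(x + y - 50) = 0, mu_x*x = 0, mu_y*y = 0
If lambda = 0: y = -mu_x <= 0 and x = -mu_y <= 0 force x = y = 0 with f = 0; but x = y = 25 is feasible with f = -625 < 0, so this is not the minimum. Hence lambda > 0 and x + y = 50.
Try x > 0, y > 0 (so mu_x = mu_y = 0): y = lambda, x = lambda => x = y = lambda
x + y = 50 => 2*lambda = 50 => lambda = 25
x* = y* = 25 > 0, consistent with mu_x = mu_y = 0.
(Any feasible point with x = 0 or y = 0 has f = 0 > -625, so the minimum is not on those boundaries.)
min(-xy) = -625 (i.e. max xy = 625)
Multipliers: lambda = 25, mu_x = 0, mu_y = 0
Complementary slackness: lambda*(x + y - 50) = 25*(25 + 25 - 50) = 0, mu_x*x = 0*25 = 0, mu_y*y = 0*25 = 0. Satisfied.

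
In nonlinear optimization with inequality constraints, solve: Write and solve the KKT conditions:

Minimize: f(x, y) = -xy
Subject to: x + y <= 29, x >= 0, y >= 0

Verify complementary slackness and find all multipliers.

Problem: min -xy s.t. x + y <= 29 (multiplier lambda), x >= 0 (mu_x), y >= 0 (mu_y)
KKT stationarity: -y + lambda - mu_x = 0, -x + lambda - mu_y = 0, with lambda, mu_x, mu_y >= 0
Complementary slackness: lambda*(x + y - 29) = 0, mu_x*x = 0, mu_y*y = 0
If lambda = 0: y = -mu_x <= 0 and x = -mu_y <= 0 force x = y = 0 with f = 0; but x = y = 29/2 is feasible with f = -841/4 < 0, so this is not the minimum. Hence lambda > 0 and x + y = 29.
Try x > 0, y > 0 (so mu_x = mu_y = 0): y = lambda, x = lambda => x = y = lambda
x + y = 29 => 2*lambda = 29 => lambda = 29/2
x* = y* = 29/2 > 0, consistent with mu_x = mu_y = 0.
(Any feasible point with x = 0 or y = 0 has f = 0 > -841/4, so the minimum is not on those boundaries.)
min(-xy) = -841/4 (i.e. max xy = 841/4)
Multipliers: lambda = 29/2, mu_x = 0, mu_y = 0
Complementary slackness: lambda*(x + y - 29) = 29/2*(29/2 + 29/2 - 29) = 0, mu_x*x = 0*29/2 = 0, mu_y*y = 0*29/2 = 0. Satisfied.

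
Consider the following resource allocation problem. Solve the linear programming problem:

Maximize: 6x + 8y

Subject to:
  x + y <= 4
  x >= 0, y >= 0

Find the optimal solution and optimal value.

The feasible region has vertices at [(0, 0), (4, 0), (0, 4)].
Checking objective 6x + 8y at each vertex:
  (0, 0): 6*0 + 8*0 = 0
  (4, 0): 6*4 + 8*0 = 24
  (0, 4): 6*0 + 8*4 = 32
Maximum is 32 at (0, 4).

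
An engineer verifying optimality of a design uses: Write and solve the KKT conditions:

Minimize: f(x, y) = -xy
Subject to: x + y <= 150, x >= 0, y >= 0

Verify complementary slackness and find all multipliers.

Problem: min -xy s.t. x + y <= 150 (multiplier lambda), x >= 0 (mu_x), y >= 0 (mu_y)
KKT stationarity: -y + lambda - mu_x = 0, -x + lambda - mu_y = 0, with lambda, mu_x, mu_y >= 0
Complementary slackness: lambda*(x + y - 150) = 0, mu_x*x = 0, mu_y*y = 0
If lambda = 0: y = -mu_x <= 0 and x = -mu_y <= 0 force x = y = 0 with f = 0; but x = y = 75 is feasible with f = -5625 < 0, so this is not the minimum. Hence lambda > 0 and x + y = 150.
Try x > 0, y > 0 (so mu_x = mu_y = 0): y = lambda, x = lambda => x = y = lambda
x + y = 150 => 2*lambda = 150 => lambda = 75
x* = y* = 75 > 0, consistent with mu_x = mu_y = 0.
(Any feasible point with x = 0 or y = 0 has f = 0 > -5625, so the minimum is not on those boundaries.)
min(-xy) = -5625 (i.e. max xy = 5625)
Multipliers: lambda = 75, mu_x = 0, mu_y = 0
Complementary slackness: lambda*(x + y - 150) = 75*(75 + 75 - 150) = 0, mu_x*x = 0*75 = 0, mu_y*y = 0*75 = 0. Satisfied.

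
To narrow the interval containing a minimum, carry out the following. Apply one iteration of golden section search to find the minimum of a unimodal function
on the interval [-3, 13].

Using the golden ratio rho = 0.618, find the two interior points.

Golden section search on [-3, 13].
Golden ratio rho = 0.618 (approx).
Interior points:
  x_1 = -3 + (1-0.618)*16 = 3.1120
  x_2 = -3 + 0.618*16 = 6.8880
Compare f(x_1) and f(x_2) to determine which subinterval to keep.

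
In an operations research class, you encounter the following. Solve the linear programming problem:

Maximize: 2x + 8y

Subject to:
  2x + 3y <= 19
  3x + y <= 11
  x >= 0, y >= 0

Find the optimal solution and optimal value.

Feasible vertices: (0, 0), (0, 19/3), (2, 5), (11/3, 0)
Objective 2x + 8y at each:
  (0, 0): 0
  (0, 19/3): 152/3
  (2, 5): 44
  (11/3, 0): 22/3
Maximum is 152/3 at (0, 19/3).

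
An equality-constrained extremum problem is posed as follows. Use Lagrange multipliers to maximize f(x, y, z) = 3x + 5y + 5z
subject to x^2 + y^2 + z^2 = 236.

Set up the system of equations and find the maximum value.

Lagrange conditions: 3 = 2*lambda*x, 5 = 2*lambda*y, 5 = 2*lambda*z
So x:3 = y:5 = z:5, i.e. x = 3t, y = 5t, z = 5t
Constraint: t^2*(3^2 + 5^2 + 5^2) = 236
  t^2 * 59 = 236  =>  t = sqrt(4)
Maximum = 3*3t + 5*5t + 5*5t = 59*sqrt(4) = 118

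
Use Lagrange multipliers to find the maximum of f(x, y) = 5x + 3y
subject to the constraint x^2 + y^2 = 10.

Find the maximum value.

Set up Lagrange conditions: grad f = lambda * grad g
  5 = 2*lambda*x
  3 = 2*lambda*y
From these: x/y = 5/3, so x = 5t, y = 3t for some t.
Substitute into constraint: (5t)^2 + (3t)^2 = 10
  t^2 * 34 = 10
  t = sqrt(10/34)
Maximum = 5*x + 3*y = (5^2 + 3^2)*t = 34 * sqrt(10/34) = sqrt(340)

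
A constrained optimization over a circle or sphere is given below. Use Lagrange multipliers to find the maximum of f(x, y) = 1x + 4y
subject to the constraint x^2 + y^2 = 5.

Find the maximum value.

Set up Lagrange conditions: grad f = lambda * grad g
  1 = 2*lambda*x
  4 = 2*lambda*y
From these: x/y = 1/4, so x = 1t, y = 4t for some t.
Substitute into constraint: (1t)^2 + (4t)^2 = 5
  t^2 * 17 = 5
  t = sqrt(5/17)
Maximum = 1*x + 4*y = (1^2 + 4^2)*t = 17 * sqrt(5/17) = sqrt(85)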